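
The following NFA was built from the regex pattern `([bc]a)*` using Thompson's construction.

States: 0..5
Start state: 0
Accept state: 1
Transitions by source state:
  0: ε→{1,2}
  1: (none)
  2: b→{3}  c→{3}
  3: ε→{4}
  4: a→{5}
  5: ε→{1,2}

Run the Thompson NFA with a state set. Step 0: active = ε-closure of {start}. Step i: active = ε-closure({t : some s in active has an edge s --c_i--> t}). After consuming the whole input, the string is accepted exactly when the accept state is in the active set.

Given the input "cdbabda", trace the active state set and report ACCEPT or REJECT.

Answer: REJECT

Trace:
initial (ε-close {0}): {0,1,2}
'c' @ 1: {3,4}
'd' @ 2: {}  — dead — no transitions
rest 'babda' ignored (set empty)
after full input: {}  (accept=1 not in)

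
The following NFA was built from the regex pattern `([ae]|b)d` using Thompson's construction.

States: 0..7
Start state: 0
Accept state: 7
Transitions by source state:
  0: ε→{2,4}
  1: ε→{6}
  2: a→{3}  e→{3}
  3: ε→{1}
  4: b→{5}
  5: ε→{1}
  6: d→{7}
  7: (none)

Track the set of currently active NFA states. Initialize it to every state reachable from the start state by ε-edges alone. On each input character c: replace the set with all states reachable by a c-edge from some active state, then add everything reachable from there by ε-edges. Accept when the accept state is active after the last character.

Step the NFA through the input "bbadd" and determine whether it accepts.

initial (ε-close {0}): {0,2,4}
'b' @ 1: {1,5,6}
'b' @ 2: {}  — state set empty
rest 'add' ignored (set empty)
after full input: {}  (accept=7 not in)

Answer: REJECT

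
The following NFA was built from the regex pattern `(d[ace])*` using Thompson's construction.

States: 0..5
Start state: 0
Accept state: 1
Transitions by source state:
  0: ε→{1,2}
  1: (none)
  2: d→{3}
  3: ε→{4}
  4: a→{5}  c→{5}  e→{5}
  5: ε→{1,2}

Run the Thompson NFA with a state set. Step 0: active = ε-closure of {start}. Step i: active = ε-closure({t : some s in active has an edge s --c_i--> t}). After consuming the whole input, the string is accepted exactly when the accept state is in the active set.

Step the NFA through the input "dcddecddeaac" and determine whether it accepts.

start: ε-closure({0}) = {0,1,2}
'd' @ 1: {3,4}
'c' @ 2: {1,2,5}  ✓accept
'd' @ 3: {3,4}
'd' @ 4: {}  — state set empty
rest 'ecddeaac' ignored (set empty)
end set {} — state 1 not in

Answer: REJECT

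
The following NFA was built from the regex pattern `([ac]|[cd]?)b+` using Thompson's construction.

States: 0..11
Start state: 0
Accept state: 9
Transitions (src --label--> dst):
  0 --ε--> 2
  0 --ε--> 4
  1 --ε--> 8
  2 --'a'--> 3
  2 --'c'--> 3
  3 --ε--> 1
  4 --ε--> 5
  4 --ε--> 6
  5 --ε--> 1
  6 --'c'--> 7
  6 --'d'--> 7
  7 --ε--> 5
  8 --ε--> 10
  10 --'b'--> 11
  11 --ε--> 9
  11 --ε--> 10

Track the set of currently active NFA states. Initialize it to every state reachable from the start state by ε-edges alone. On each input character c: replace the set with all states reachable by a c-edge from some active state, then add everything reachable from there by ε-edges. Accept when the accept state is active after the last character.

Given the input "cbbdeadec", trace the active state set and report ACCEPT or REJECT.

Answer: REJECT

Derivation:
S₀ = ε-closure({0}) = {0,1,2,4,5,6,8,10}
'c' @ 1: {1,3,5,7,8,10}
'b' @ 2: {9,10,11}  (accept∈set)
'b' @ 3: {9,10,11}  (accept∈set)
'd' @ 4: {}  — dead — no transitions
rest 'eadec' ignored (set empty)
final: {}; accept 9 not in set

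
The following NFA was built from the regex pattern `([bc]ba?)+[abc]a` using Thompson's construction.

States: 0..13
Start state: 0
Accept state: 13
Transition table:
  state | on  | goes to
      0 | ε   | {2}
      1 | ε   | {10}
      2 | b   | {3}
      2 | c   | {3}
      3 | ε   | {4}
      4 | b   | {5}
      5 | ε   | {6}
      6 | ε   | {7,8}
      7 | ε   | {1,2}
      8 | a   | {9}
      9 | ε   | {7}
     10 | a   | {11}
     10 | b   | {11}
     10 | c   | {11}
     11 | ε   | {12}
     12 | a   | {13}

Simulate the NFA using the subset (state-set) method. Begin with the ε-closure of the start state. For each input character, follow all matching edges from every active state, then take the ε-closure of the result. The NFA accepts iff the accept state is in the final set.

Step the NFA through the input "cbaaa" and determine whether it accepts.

Answer: ACCEPT

Trace:
start: ε-closure({0}) = {0,2}
'c' @ 1: {3,4}
'b' @ 2: {1,2,5,6,7,8,10}
'a' @ 3: {1,2,7,9,10,11,12}
'a' @ 4: {11,12,13}  (accept∈set)
'a' @ 5: {13}  (accept∈set)
after full input: {13}  (accept=13 in)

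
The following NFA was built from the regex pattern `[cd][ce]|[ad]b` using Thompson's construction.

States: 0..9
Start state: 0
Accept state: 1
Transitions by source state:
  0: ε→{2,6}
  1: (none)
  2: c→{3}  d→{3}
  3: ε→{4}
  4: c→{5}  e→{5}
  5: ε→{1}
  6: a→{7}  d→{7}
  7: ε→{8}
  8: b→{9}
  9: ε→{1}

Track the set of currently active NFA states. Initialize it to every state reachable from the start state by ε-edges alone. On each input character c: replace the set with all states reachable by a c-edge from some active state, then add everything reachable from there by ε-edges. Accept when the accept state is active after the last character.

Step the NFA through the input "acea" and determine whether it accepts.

S₀ = ε-closure({0}) = {0,2,6}
'a' @ 1: {7,8}
'c' @ 2: {}  — dead — no transitions
rest 'ea' ignored (set empty)
final: {}; accept 1 not in set

Answer: REJECT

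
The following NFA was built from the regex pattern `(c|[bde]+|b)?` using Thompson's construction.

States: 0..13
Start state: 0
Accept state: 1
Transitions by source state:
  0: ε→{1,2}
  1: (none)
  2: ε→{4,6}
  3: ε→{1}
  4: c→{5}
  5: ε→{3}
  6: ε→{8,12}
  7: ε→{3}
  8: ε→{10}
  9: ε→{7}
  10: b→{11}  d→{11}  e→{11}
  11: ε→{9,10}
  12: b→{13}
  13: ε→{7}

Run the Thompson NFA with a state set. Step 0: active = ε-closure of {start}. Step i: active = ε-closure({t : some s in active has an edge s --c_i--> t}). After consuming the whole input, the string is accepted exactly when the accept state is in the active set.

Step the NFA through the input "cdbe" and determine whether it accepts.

Answer: REJECT

Derivation:
start: ε-closure({0}) = {0,1,2,4,6,8,10,12}
'c' @ 1: {1,3,5}  [accepting]
'd' @ 2: {}  — dead — no transitions
rest 'be' ignored (set empty)
end set {} — state 1 not in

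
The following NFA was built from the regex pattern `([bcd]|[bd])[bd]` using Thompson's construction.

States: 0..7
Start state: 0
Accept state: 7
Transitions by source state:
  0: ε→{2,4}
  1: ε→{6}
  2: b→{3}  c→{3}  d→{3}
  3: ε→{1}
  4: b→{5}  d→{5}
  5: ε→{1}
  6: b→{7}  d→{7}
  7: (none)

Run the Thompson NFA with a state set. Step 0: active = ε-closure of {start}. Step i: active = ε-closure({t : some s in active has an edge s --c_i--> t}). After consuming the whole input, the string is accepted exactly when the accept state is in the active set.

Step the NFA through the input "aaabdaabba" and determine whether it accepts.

start: ε-closure({0}) = {0,2,4}
'a' @ 1: {}  — dead — no transitions
rest 'aabdaabba' ignored (set empty)
final: {}; accept 7 not in set

Answer: REJECT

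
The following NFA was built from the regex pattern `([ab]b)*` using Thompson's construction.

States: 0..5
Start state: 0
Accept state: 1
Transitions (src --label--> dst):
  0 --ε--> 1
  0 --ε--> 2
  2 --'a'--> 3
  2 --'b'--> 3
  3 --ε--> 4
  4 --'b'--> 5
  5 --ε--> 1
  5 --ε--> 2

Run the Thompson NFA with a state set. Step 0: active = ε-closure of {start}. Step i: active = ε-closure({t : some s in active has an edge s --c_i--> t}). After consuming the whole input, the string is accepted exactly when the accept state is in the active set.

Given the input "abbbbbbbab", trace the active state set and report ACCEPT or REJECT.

start: ε-closure({0}) = {0,1,2}
'a' @ 1: {3,4}
'b' @ 2: {1,2,5}  [accepting]
'b' @ 3: {3,4}
'b' @ 4: {1,2,5}  [accepting]
'b' @ 5: {3,4}
'b' @ 6: {1,2,5}  [accepting]
'b' @ 7: {3,4}
'b' @ 8: {1,2,5}  [accepting]
'a' @ 9: {3,4}
'b' @ 10: {1,2,5}  [accepting]
end set {1,2,5} — state 1 in

Answer: ACCEPT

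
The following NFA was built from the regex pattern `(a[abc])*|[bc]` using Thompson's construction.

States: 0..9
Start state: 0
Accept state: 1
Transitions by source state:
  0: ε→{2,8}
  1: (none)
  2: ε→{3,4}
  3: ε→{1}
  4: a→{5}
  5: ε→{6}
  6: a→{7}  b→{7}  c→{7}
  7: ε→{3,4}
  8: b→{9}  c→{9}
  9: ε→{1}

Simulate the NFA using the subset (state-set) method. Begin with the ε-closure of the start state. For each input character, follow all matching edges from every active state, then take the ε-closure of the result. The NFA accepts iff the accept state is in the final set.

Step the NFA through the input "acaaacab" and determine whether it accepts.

S₀ = ε-closure({0}) = {0,1,2,3,4,8}
'a' @ 1: {5,6}
'c' @ 2: {1,3,4,7}  ✓accept
'a' @ 3: {5,6}
'a' @ 4: {1,3,4,7}  ✓accept
'a' @ 5: {5,6}
'c' @ 6: {1,3,4,7}  ✓accept
'a' @ 7: {5,6}
'b' @ 8: {1,3,4,7}  ✓accept
final: {1,3,4,7}; accept 1 in set

Answer: ACCEPT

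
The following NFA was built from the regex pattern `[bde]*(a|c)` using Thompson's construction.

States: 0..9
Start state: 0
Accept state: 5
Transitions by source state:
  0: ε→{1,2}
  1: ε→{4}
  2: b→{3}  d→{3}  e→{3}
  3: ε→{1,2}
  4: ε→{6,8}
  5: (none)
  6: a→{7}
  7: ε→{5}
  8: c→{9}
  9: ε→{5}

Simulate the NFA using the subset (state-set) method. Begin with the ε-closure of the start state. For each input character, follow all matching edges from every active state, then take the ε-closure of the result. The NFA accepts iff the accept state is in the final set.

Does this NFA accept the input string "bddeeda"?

Answer: ACCEPT

Steps:
initial (ε-close {0}): {0,1,2,4,6,8}
'b' @ 1: {1,2,3,4,6,8}
'd' @ 2: {1,2,3,4,6,8}
'd' @ 3: {1,2,3,4,6,8}
'e' @ 4: {1,2,3,4,6,8}
'e' @ 5: {1,2,3,4,6,8}
'd' @ 6: {1,2,3,4,6,8}
'a' @ 7: {5,7}  ✓accept
after full input: {5,7}  (accept=5 in)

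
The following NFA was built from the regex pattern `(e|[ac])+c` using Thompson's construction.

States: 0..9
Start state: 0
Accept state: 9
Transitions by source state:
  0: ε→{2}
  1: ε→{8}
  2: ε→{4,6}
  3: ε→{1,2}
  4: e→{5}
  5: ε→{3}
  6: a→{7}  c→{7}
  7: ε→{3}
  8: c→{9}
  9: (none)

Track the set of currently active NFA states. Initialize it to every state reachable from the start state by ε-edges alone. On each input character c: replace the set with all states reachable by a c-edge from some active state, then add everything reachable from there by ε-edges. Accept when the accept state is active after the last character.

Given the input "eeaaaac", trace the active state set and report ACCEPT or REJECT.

Answer: ACCEPT

Derivation:
start: ε-closure({0}) = {0,2,4,6}
'e' @ 1: {1,2,3,4,5,6,8}
'e' @ 2: {1,2,3,4,5,6,8}
'a' @ 3: {1,2,3,4,6,7,8}
'a' @ 4: {1,2,3,4,6,7,8}
'a' @ 5: {1,2,3,4,6,7,8}
'a' @ 6: {1,2,3,4,6,7,8}
'c' @ 7: {1,2,3,4,6,7,8,9}  ✓accept
end set {1,2,3,4,6,7,8,9} — state 9 in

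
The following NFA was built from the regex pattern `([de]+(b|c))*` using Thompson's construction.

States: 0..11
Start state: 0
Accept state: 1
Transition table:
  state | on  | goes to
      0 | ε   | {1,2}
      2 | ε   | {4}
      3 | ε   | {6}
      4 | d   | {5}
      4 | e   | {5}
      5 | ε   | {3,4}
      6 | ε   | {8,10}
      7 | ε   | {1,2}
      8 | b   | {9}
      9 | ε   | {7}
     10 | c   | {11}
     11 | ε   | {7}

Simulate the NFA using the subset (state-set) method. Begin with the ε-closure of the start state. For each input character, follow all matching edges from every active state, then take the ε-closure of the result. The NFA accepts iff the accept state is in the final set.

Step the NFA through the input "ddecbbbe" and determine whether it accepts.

Answer: REJECT

Trace:
start: ε-closure({0}) = {0,1,2,4}
'd' @ 1: {3,4,5,6,8,10}
'd' @ 2: {3,4,5,6,8,10}
'e' @ 3: {3,4,5,6,8,10}
'c' @ 4: {1,2,4,7,11}  ✓accept
'b' @ 5: {}  — state set empty
rest 'bbe' ignored (set empty)
after full input: {}  (accept=1 not in)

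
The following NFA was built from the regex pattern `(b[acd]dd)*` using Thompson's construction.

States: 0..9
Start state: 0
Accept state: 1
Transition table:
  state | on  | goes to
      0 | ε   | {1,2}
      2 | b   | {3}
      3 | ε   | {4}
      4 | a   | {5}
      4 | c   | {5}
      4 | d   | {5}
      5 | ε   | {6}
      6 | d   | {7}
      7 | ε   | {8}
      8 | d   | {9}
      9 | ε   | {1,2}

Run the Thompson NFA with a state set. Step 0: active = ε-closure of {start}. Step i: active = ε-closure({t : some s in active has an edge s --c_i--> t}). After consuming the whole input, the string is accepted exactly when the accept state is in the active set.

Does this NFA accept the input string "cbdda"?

Answer: REJECT

Derivation:
start: ε-closure({0}) = {0,1,2}
'c' @ 1: {}  — no active states
rest 'bdda' ignored (set empty)
after full input: {}  (accept=1 not in)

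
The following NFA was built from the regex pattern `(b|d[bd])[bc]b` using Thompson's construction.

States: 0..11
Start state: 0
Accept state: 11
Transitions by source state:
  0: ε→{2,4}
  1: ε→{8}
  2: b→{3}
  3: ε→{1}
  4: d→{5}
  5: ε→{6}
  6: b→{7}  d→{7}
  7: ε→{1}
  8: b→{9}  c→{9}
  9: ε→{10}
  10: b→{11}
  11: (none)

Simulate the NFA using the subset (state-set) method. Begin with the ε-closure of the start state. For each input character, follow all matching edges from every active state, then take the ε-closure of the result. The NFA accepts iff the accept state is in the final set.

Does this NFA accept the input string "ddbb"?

Answer: ACCEPT

Derivation:
S₀ = ε-closure({0}) = {0,2,4}
'd' @ 1: {5,6}
'd' @ 2: {1,7,8}
'b' @ 3: {9,10}
'b' @ 4: {11}  (accept∈set)
after full input: {11}  (accept=11 in)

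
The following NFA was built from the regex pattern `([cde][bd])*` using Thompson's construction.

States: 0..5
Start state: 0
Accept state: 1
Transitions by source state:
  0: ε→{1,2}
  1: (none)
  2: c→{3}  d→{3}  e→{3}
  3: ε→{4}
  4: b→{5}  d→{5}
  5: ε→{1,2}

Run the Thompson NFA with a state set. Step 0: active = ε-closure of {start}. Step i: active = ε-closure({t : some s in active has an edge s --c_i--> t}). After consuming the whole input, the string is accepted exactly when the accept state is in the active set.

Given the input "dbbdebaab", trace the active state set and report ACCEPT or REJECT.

initial (ε-close {0}): {0,1,2}
'd' @ 1: {3,4}
'b' @ 2: {1,2,5}  [accepting]
'b' @ 3: {}  — no active states
rest 'debaab' ignored (set empty)
after full input: {}  (accept=1 not in)

Answer: REJECT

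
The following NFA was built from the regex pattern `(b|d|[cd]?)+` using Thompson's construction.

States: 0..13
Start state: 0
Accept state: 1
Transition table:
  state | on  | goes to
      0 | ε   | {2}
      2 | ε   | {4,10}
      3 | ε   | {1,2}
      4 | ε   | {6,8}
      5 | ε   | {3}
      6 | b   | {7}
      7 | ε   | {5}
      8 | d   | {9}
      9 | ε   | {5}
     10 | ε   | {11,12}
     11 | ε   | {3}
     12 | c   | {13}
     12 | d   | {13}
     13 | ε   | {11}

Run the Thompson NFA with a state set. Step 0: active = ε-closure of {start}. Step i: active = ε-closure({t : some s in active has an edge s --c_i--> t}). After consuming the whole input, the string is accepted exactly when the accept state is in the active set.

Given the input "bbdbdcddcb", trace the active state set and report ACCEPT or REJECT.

Answer: ACCEPT

Derivation:
initial (ε-close {0}): {0,1,2,3,4,6,8,10,11,12}
'b' @ 1: {1,2,3,4,5,6,7,8,10,11,12}  [accepting]
'b' @ 2: {1,2,3,4,5,6,7,8,10,11,12}  [accepting]
'd' @ 3: {1,2,3,4,5,6,8,9,10,11,12,13}  [accepting]
'b' @ 4: {1,2,3,4,5,6,7,8,10,11,12}  [accepting]
'd' @ 5: {1,2,3,4,5,6,8,9,10,11,12,13}  [accepting]
'c' @ 6: {1,2,3,4,6,8,10,11,12,13}  [accepting]
'd' @ 7: {1,2,3,4,5,6,8,9,10,11,12,13}  [accepting]
'd' @ 8: {1,2,3,4,5,6,8,9,10,11,12,13}  [accepting]
'c' @ 9: {1,2,3,4,6,8,10,11,12,13}  [accepting]
'b' @ 10: {1,2,3,4,5,6,7,8,10,11,12}  [accepting]
end set {1,2,3,4,5,6,7,8,10,11,12} — state 1 in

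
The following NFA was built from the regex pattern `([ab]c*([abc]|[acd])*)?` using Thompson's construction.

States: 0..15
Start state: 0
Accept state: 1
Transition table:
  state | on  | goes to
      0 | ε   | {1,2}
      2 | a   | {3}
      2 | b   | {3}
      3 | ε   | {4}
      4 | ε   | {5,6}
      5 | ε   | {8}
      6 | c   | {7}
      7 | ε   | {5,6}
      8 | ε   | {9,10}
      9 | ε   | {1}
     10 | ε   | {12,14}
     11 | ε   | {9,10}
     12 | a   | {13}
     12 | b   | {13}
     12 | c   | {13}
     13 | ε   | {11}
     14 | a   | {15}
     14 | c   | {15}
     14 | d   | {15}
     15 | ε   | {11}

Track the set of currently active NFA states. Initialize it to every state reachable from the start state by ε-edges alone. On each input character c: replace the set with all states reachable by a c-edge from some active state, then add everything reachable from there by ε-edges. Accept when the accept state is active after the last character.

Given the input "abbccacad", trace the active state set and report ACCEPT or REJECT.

Answer: ACCEPT

Derivation:
S₀ = ε-closure({0}) = {0,1,2}
'a' @ 1: {1,3,4,5,6,8,9,10,12,14}  ✓accept
'b' @ 2: {1,9,10,11,12,13,14}  ✓accept
'b' @ 3: {1,9,10,11,12,13,14}  ✓accept
'c' @ 4: {1,9,10,11,12,13,14,15}  ✓accept
'c' @ 5: {1,9,10,11,12,13,14,15}  ✓accept
'a' @ 6: {1,9,10,11,12,13,14,15}  ✓accept
'c' @ 7: {1,9,10,11,12,13,14,15}  ✓accept
'a' @ 8: {1,9,10,11,12,13,14,15}  ✓accept
'd' @ 9: {1,9,10,11,12,14,15}  ✓accept
end set {1,9,10,11,12,14,15} — state 1 in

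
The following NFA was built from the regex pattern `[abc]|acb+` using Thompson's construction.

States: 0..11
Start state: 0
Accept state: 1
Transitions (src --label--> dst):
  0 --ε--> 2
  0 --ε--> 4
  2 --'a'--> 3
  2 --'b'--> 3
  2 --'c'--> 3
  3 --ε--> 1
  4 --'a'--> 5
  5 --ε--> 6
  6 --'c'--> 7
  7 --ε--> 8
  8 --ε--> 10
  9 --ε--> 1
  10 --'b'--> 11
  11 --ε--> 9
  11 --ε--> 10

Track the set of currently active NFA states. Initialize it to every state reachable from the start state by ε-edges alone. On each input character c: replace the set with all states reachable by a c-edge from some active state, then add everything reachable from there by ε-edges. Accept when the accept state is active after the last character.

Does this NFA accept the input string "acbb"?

initial (ε-close {0}): {0,2,4}
'a' @ 1: {1,3,5,6}  ✓accept
'c' @ 2: {7,8,10}
'b' @ 3: {1,9,10,11}  ✓accept
'b' @ 4: {1,9,10,11}  ✓accept
after full input: {1,9,10,11}  (accept=1 in)

Answer: ACCEPT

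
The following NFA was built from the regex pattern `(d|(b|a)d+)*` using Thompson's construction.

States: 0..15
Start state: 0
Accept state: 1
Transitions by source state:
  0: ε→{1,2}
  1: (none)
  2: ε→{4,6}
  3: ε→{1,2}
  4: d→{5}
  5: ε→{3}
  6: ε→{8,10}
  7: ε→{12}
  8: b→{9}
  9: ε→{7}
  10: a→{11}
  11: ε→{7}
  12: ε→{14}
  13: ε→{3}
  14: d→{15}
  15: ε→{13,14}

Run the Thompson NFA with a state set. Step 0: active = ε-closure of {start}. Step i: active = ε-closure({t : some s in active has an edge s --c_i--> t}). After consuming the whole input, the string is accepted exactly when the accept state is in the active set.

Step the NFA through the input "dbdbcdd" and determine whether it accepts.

start: ε-closure({0}) = {0,1,2,4,6,8,10}
'd' @ 1: {1,2,3,4,5,6,8,10}  ✓accept
'b' @ 2: {7,9,12,14}
'd' @ 3: {1,2,3,4,6,8,10,13,14,15}  ✓accept
'b' @ 4: {7,9,12,14}
'c' @ 5: {}  — state set empty
rest 'dd' ignored (set empty)
end set {} — state 1 not in

Answer: REJECT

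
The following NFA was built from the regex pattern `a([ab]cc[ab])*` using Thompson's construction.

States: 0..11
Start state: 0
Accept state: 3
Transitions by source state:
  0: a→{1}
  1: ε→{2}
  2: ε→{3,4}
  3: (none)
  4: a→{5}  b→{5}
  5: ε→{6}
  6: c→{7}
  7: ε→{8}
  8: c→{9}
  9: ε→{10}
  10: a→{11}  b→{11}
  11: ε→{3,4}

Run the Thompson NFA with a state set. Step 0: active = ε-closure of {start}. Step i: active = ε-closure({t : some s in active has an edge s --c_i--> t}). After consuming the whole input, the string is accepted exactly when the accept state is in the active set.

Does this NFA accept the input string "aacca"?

start: ε-closure({0}) = {0}
'a' @ 1: {1,2,3,4}  [accepting]
'a' @ 2: {5,6}
'c' @ 3: {7,8}
'c' @ 4: {9,10}
'a' @ 5: {3,4,11}  [accepting]
after full input: {3,4,11}  (accept=3 in)

Answer: ACCEPT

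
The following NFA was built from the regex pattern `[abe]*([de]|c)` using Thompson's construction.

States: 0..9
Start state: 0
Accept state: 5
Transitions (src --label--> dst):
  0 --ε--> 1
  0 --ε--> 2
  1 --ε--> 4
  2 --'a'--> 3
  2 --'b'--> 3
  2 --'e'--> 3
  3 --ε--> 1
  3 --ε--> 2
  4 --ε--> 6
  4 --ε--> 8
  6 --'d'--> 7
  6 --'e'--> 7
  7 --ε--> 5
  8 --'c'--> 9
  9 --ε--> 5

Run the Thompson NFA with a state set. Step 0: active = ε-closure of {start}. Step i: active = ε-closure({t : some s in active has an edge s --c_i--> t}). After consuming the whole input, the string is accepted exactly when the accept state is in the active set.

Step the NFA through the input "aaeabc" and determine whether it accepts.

Answer: ACCEPT

Derivation:
S₀ = ε-closure({0}) = {0,1,2,4,6,8}
'a' @ 1: {1,2,3,4,6,8}
'a' @ 2: {1,2,3,4,6,8}
'e' @ 3: {1,2,3,4,5,6,7,8}  (accept∈set)
'a' @ 4: {1,2,3,4,6,8}
'b' @ 5: {1,2,3,4,6,8}
'c' @ 6: {5,9}  (accept∈set)
after full input: {5,9}  (accept=5 in)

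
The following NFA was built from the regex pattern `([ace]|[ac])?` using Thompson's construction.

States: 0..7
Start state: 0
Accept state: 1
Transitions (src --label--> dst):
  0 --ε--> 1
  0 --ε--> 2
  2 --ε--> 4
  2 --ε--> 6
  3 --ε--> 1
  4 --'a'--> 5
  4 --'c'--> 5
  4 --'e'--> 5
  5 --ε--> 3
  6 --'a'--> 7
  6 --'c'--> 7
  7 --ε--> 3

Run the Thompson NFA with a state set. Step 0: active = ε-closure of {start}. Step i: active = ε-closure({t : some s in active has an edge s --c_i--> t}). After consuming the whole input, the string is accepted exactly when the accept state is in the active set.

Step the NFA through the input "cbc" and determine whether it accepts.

Answer: REJECT

Trace:
initial (ε-close {0}): {0,1,2,4,6}
'c' @ 1: {1,3,5,7}  ✓accept
'b' @ 2: {}  — no active states
rest 'c' ignored (set empty)
final: {}; accept 1 not in set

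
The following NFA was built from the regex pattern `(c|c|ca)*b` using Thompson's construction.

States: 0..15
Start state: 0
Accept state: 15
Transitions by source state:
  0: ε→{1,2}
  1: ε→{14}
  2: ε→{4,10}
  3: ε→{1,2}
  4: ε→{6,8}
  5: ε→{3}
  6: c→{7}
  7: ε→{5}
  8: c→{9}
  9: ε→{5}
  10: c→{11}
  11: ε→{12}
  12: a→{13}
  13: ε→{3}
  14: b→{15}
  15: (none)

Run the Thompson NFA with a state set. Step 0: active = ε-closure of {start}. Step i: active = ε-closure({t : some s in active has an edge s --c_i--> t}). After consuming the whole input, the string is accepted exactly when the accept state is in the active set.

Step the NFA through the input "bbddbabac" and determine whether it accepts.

start: ε-closure({0}) = {0,1,2,4,6,8,10,14}
'b' @ 1: {15}  [accepting]
'b' @ 2: {}  — state set empty
rest 'ddbabac' ignored (set empty)
after full input: {}  (accept=15 not in)

Answer: REJECT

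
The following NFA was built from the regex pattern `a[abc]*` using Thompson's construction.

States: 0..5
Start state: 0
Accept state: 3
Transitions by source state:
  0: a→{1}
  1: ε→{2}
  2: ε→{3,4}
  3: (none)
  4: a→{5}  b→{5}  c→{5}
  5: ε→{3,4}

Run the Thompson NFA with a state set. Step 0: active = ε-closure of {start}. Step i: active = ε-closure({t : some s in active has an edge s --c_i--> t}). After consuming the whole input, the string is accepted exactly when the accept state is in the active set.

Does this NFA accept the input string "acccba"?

S₀ = ε-closure({0}) = {0}
'a' @ 1: {1,2,3,4}  ✓accept
'c' @ 2: {3,4,5}  ✓accept
'c' @ 3: {3,4,5}  ✓accept
'c' @ 4: {3,4,5}  ✓accept
'b' @ 5: {3,4,5}  ✓accept
'a' @ 6: {3,4,5}  ✓accept
final: {3,4,5}; accept 3 in set

Answer: ACCEPT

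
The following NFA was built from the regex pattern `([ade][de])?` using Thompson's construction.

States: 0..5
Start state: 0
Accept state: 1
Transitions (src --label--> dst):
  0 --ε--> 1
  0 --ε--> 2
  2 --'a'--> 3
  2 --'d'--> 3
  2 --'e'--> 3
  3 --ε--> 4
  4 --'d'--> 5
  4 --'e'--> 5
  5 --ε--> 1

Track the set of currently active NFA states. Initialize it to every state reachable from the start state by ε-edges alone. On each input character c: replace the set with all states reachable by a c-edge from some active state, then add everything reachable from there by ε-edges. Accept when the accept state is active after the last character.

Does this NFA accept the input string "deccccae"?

initial (ε-close {0}): {0,1,2}
'd' @ 1: {3,4}
'e' @ 2: {1,5}  ✓accept
'c' @ 3: {}  — dead — no transitions
rest 'cccae' ignored (set empty)
after full input: {}  (accept=1 not in)

Answer: REJECT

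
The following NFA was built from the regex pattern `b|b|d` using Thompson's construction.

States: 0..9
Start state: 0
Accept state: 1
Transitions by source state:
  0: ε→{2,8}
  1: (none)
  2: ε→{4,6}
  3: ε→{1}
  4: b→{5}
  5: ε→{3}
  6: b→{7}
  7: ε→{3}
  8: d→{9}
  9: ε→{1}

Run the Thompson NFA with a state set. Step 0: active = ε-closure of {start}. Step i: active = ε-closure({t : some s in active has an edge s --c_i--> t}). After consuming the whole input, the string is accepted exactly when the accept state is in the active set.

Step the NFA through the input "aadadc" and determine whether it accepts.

S₀ = ε-closure({0}) = {0,2,4,6,8}
'a' @ 1: {}  — state set empty
rest 'adadc' ignored (set empty)
final: {}; accept 1 not in set

Answer: REJECT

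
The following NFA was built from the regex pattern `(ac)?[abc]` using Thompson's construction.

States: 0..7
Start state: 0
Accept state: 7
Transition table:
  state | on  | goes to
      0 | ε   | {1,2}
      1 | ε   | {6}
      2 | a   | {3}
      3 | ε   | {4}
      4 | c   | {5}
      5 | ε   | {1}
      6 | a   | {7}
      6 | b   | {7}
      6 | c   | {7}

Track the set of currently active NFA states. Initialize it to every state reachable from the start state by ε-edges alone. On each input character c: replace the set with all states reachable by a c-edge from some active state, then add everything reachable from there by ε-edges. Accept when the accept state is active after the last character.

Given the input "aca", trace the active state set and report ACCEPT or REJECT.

Answer: ACCEPT

Steps:
initial (ε-close {0}): {0,1,2,6}
'a' @ 1: {3,4,7}  [accepting]
'c' @ 2: {1,5,6}
'a' @ 3: {7}  [accepting]
end set {7} — state 7 in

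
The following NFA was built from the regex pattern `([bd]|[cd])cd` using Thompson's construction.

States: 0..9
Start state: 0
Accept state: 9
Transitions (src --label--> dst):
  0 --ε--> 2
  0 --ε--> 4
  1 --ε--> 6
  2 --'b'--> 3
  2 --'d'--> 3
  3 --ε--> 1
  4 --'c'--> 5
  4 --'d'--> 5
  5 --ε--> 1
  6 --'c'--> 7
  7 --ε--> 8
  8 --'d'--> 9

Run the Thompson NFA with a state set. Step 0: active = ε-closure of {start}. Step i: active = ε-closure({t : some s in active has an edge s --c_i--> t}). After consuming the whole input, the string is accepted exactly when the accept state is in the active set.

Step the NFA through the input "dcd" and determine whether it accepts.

Answer: ACCEPT

Derivation:
initial (ε-close {0}): {0,2,4}
'd' @ 1: {1,3,5,6}
'c' @ 2: {7,8}
'd' @ 3: {9}  ✓accept
end set {9} — state 9 in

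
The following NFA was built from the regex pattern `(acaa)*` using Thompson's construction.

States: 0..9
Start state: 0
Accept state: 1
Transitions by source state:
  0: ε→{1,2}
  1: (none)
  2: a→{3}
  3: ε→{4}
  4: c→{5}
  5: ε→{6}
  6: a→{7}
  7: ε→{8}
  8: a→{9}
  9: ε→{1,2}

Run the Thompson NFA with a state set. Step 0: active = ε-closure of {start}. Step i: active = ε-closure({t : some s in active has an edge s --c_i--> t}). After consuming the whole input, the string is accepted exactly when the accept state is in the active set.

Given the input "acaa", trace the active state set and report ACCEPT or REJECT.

Answer: ACCEPT

Trace:
start: ε-closure({0}) = {0,1,2}
'a' @ 1: {3,4}
'c' @ 2: {5,6}
'a' @ 3: {7,8}
'a' @ 4: {1,2,9}  ✓accept
end set {1,2,9} — state 1 in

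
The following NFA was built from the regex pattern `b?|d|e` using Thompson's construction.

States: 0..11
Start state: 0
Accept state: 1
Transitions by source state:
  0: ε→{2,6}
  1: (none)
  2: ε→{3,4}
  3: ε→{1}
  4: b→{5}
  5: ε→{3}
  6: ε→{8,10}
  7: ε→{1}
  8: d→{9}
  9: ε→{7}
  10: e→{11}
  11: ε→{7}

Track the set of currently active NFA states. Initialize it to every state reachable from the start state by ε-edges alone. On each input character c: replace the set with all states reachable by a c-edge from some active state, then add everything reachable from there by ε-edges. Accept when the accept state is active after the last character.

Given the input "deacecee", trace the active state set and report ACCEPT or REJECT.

S₀ = ε-closure({0}) = {0,1,2,3,4,6,8,10}
'd' @ 1: {1,7,9}  ✓accept
'e' @ 2: {}  — state set empty
rest 'acecee' ignored (set empty)
final: {}; accept 1 not in set

Answer: REJECT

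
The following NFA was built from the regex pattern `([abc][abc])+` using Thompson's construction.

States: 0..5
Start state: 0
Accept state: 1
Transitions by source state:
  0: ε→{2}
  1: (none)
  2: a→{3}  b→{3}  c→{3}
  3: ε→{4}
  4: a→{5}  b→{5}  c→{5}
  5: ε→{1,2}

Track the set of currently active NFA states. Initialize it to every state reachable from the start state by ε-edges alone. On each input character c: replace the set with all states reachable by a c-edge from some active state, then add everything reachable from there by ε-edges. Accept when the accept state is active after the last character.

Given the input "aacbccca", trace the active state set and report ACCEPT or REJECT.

Answer: ACCEPT

Steps:
initial (ε-close {0}): {0,2}
'a' @ 1: {3,4}
'a' @ 2: {1,2,5}  ✓accept
'c' @ 3: {3,4}
'b' @ 4: {1,2,5}  ✓accept
'c' @ 5: {3,4}
'c' @ 6: {1,2,5}  ✓accept
'c' @ 7: {3,4}
'a' @ 8: {1,2,5}  ✓accept
end set {1,2,5} — state 1 in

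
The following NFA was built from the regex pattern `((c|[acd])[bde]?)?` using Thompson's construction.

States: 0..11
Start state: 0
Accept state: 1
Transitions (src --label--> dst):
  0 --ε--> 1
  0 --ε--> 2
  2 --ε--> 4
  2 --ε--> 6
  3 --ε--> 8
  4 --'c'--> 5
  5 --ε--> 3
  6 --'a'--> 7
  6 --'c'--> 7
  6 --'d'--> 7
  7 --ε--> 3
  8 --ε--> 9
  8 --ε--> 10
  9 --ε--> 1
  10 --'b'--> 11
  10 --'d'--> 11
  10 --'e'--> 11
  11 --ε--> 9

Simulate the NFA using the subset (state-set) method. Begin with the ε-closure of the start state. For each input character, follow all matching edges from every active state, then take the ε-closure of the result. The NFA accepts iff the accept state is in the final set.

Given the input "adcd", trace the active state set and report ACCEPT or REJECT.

initial (ε-close {0}): {0,1,2,4,6}
'a' @ 1: {1,3,7,8,9,10}  [accepting]
'd' @ 2: {1,9,11}  [accepting]
'c' @ 3: {}  — dead — no transitions
rest 'd' ignored (set empty)
end set {} — state 1 not in

Answer: REJECT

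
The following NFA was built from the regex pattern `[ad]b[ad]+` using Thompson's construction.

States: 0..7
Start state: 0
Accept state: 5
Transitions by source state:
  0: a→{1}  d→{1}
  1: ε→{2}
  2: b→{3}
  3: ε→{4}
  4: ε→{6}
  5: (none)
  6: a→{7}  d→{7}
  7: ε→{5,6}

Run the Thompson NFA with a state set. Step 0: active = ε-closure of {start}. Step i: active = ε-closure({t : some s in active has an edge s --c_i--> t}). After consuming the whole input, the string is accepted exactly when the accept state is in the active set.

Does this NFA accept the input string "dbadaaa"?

start: ε-closure({0}) = {0}
'd' @ 1: {1,2}
'b' @ 2: {3,4,6}
'a' @ 3: {5,6,7}  ✓accept
'd' @ 4: {5,6,7}  ✓accept
'a' @ 5: {5,6,7}  ✓accept
'a' @ 6: {5,6,7}  ✓accept
'a' @ 7: {5,6,7}  ✓accept
end set {5,6,7} — state 5 in

Answer: ACCEPT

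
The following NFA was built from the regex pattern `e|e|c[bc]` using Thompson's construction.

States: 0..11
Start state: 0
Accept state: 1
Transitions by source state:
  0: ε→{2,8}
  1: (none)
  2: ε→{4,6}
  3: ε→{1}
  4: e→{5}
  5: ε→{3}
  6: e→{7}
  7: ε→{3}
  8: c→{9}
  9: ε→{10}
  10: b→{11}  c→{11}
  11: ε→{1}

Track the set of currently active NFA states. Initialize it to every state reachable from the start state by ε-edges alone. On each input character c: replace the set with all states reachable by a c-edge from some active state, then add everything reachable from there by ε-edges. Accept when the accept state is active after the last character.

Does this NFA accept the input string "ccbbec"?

Answer: REJECT

Derivation:
initial (ε-close {0}): {0,2,4,6,8}
'c' @ 1: {9,10}
'c' @ 2: {1,11}  [accepting]
'b' @ 3: {}  — state set empty
rest 'bec' ignored (set empty)
final: {}; accept 1 not in set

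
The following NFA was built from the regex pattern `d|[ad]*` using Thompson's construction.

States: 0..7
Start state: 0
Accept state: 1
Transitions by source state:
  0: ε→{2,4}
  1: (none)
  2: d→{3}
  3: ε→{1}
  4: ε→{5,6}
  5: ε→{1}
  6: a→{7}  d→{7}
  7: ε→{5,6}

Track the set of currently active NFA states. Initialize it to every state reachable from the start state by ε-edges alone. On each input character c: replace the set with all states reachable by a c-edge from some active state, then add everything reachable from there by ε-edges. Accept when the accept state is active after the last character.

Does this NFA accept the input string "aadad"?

start: ε-closure({0}) = {0,1,2,4,5,6}
'a' @ 1: {1,5,6,7}  [accepting]
'a' @ 2: {1,5,6,7}  [accepting]
'd' @ 3: {1,5,6,7}  [accepting]
'a' @ 4: {1,5,6,7}  [accepting]
'd' @ 5: {1,5,6,7}  [accepting]
after full input: {1,5,6,7}  (accept=1 in)

Answer: ACCEPT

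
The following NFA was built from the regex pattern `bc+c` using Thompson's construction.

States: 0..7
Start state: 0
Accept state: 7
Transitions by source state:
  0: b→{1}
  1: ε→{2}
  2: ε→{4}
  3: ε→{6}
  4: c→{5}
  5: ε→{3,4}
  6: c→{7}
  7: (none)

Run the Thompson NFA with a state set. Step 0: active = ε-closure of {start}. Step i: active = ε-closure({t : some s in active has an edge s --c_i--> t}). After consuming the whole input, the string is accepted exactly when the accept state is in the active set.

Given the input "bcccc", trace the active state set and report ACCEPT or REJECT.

Answer: ACCEPT

Steps:
start: ε-closure({0}) = {0}
'b' @ 1: {1,2,4}
'c' @ 2: {3,4,5,6}
'c' @ 3: {3,4,5,6,7}  (accept∈set)
'c' @ 4: {3,4,5,6,7}  (accept∈set)
'c' @ 5: {3,4,5,6,7}  (accept∈set)
final: {3,4,5,6,7}; accept 7 in set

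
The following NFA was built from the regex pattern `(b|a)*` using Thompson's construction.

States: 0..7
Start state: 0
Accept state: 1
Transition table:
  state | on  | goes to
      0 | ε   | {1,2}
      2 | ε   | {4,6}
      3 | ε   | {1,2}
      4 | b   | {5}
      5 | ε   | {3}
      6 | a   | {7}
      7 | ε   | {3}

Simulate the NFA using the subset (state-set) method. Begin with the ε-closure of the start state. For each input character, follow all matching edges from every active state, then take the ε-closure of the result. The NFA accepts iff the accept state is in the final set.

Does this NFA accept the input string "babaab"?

S₀ = ε-closure({0}) = {0,1,2,4,6}
'b' @ 1: {1,2,3,4,5,6}  [accepting]
'a' @ 2: {1,2,3,4,6,7}  [accepting]
'b' @ 3: {1,2,3,4,5,6}  [accepting]
'a' @ 4: {1,2,3,4,6,7}  [accepting]
'a' @ 5: {1,2,3,4,6,7}  [accepting]
'b' @ 6: {1,2,3,4,5,6}  [accepting]
after full input: {1,2,3,4,5,6}  (accept=1 in)

Answer: ACCEPT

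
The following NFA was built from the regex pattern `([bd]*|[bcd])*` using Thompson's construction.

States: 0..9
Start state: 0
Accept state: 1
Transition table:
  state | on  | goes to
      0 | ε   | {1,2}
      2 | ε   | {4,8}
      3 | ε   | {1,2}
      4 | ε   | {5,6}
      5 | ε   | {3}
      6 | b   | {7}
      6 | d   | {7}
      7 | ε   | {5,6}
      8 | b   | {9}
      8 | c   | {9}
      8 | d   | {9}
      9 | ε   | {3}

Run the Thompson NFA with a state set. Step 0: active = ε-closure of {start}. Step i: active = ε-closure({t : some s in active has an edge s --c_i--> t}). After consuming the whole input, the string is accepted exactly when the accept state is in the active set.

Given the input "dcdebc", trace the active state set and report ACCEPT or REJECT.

Answer: REJECT

Derivation:
initial (ε-close {0}): {0,1,2,3,4,5,6,8}
'd' @ 1: {1,2,3,4,5,6,7,8,9}  [accepting]
'c' @ 2: {1,2,3,4,5,6,8,9}  [accepting]
'd' @ 3: {1,2,3,4,5,6,7,8,9}  [accepting]
'e' @ 4: {}  — state set empty
rest 'bc' ignored (set empty)
final: {}; accept 1 not in set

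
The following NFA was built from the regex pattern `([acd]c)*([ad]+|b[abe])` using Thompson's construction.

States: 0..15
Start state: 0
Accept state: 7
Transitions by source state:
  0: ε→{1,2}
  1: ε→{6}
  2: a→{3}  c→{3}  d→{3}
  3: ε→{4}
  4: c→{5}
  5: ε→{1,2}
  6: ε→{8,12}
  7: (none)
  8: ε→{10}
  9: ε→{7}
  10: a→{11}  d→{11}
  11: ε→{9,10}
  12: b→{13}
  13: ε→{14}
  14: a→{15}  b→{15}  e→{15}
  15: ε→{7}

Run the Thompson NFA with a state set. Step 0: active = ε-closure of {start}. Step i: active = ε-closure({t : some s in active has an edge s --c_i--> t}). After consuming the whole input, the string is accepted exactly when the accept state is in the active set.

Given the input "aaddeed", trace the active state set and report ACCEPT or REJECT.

Answer: REJECT

Steps:
initial (ε-close {0}): {0,1,2,6,8,10,12}
'a' @ 1: {3,4,7,9,10,11}  [accepting]
'a' @ 2: {7,9,10,11}  [accepting]
'd' @ 3: {7,9,10,11}  [accepting]
'd' @ 4: {7,9,10,11}  [accepting]
'e' @ 5: {}  — no active states
rest 'ed' ignored (set empty)
end set {} — state 7 not in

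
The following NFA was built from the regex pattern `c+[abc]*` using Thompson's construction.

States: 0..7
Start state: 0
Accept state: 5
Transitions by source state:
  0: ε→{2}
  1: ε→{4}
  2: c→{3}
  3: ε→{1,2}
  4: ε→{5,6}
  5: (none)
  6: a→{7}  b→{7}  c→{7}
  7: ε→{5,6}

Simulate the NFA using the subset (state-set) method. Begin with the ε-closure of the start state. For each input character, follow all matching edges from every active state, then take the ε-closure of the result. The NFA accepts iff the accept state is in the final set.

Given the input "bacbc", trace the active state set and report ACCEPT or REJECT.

Answer: REJECT

Derivation:
initial (ε-close {0}): {0,2}
'b' @ 1: {}  — dead — no transitions
rest 'acbc' ignored (set empty)
end set {} — state 5 not in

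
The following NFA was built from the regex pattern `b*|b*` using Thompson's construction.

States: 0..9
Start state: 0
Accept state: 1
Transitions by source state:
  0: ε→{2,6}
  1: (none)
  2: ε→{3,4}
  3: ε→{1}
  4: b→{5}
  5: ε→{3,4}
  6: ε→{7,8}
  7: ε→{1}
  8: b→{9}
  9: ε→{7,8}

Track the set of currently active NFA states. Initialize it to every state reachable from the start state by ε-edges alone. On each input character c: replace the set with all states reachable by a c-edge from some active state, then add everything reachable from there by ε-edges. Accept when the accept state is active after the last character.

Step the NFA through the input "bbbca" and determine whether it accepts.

Answer: REJECT

Steps:
start: ε-closure({0}) = {0,1,2,3,4,6,7,8}
'b' @ 1: {1,3,4,5,7,8,9}  [accepting]
'b' @ 2: {1,3,4,5,7,8,9}  [accepting]
'b' @ 3: {1,3,4,5,7,8,9}  [accepting]
'c' @ 4: {}  — state set empty
rest 'a' ignored (set empty)
after full input: {}  (accept=1 not in)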